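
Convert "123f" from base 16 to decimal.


Input: "123f" in base 16
Positional expansion:
  Digit '1' (value 1) x 16^3 = 4096
  Digit '2' (value 2) x 16^2 = 512
  Digit '3' (value 3) x 16^1 = 48
  Digit 'f' (value 15) x 16^0 = 15
Sum = 4671

4671


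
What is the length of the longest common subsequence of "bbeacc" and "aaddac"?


LCS of "bbeacc" and "aaddac"
DP table:
           a    a    d    d    a    c
      0    0    0    0    0    0    0
  b   0    0    0    0    0    0    0
  b   0    0    0    0    0    0    0
  e   0    0    0    0    0    0    0
  a   0    1    1    1    1    1    1
  c   0    1    1    1    1    1    2
  c   0    1    1    1    1    1    2
LCS length = dp[6][6] = 2

2


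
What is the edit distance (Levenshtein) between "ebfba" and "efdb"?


Computing edit distance: "ebfba" -> "efdb"
DP table:
           e    f    d    b
      0    1    2    3    4
  e   1    0    1    2    3
  b   2    1    1    2    2
  f   3    2    1    2    3
  b   4    3    2    2    2
  a   5    4    3    3    3
Edit distance = dp[5][4] = 3

3


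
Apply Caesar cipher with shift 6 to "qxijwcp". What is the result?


Caesar cipher: shift "qxijwcp" by 6
  'q' (pos 16) + 6 = pos 22 = 'w'
  'x' (pos 23) + 6 = pos 3 = 'd'
  'i' (pos 8) + 6 = pos 14 = 'o'
  'j' (pos 9) + 6 = pos 15 = 'p'
  'w' (pos 22) + 6 = pos 2 = 'c'
  'c' (pos 2) + 6 = pos 8 = 'i'
  'p' (pos 15) + 6 = pos 21 = 'v'
Result: wdopciv

wdopciv


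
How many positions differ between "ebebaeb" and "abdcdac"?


Comparing "ebebaeb" and "abdcdac" position by position:
  Position 0: 'e' vs 'a' => DIFFER
  Position 1: 'b' vs 'b' => same
  Position 2: 'e' vs 'd' => DIFFER
  Position 3: 'b' vs 'c' => DIFFER
  Position 4: 'a' vs 'd' => DIFFER
  Position 5: 'e' vs 'a' => DIFFER
  Position 6: 'b' vs 'c' => DIFFER
Positions that differ: 6

6


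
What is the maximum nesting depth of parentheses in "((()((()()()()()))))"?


Input: "((()((()()()()()))))"
Tracking depth:
  Position 0 '(': depth becomes 1
  Position 1 '(': depth becomes 2
  Position 2 '(': depth becomes 3
  Position 3 ')': depth becomes 2
  Position 4 '(': depth becomes 3
  Position 5 '(': depth becomes 4
  Position 6 '(': depth becomes 5
  Position 7 ')': depth becomes 4
  Position 8 '(': depth becomes 5
  Position 9 ')': depth becomes 4
  Position 10 '(': depth becomes 5
  Position 11 ')': depth becomes 4
  Position 12 '(': depth becomes 5
  Position 13 ')': depth becomes 4
  Position 14 '(': depth becomes 5
  Position 15 ')': depth becomes 4
  Position 16 ')': depth becomes 3
  Position 17 ')': depth becomes 2
  Position 18 ')': depth becomes 1
  Position 19 ')': depth becomes 0
Maximum depth reached: 5

5


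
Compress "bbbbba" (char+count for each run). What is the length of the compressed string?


Input: bbbbba
Runs:
  'b' x 5 => "b5"
  'a' x 1 => "a1"
Compressed: "b5a1"
Compressed length: 4

4


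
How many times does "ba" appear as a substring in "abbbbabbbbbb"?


Searching for "ba" in "abbbbabbbbbb"
Scanning each position:
  Position 0: "ab" => no
  Position 1: "bb" => no
  Position 2: "bb" => no
  Position 3: "bb" => no
  Position 4: "ba" => MATCH
  Position 5: "ab" => no
  Position 6: "bb" => no
  Position 7: "bb" => no
  Position 8: "bb" => no
  Position 9: "bb" => no
  Position 10: "bb" => no
Total occurrences: 1

1


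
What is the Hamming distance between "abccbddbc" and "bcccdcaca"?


Comparing "abccbddbc" and "bcccdcaca" position by position:
  Position 0: 'a' vs 'b' => differ
  Position 1: 'b' vs 'c' => differ
  Position 2: 'c' vs 'c' => same
  Position 3: 'c' vs 'c' => same
  Position 4: 'b' vs 'd' => differ
  Position 5: 'd' vs 'c' => differ
  Position 6: 'd' vs 'a' => differ
  Position 7: 'b' vs 'c' => differ
  Position 8: 'c' vs 'a' => differ
Total differences (Hamming distance): 7

7


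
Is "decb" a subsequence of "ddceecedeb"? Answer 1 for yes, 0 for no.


Check if "decb" is a subsequence of "ddceecedeb"
Greedy scan:
  Position 0 ('d'): matches sub[0] = 'd'
  Position 1 ('d'): no match needed
  Position 2 ('c'): no match needed
  Position 3 ('e'): matches sub[1] = 'e'
  Position 4 ('e'): no match needed
  Position 5 ('c'): matches sub[2] = 'c'
  Position 6 ('e'): no match needed
  Position 7 ('d'): no match needed
  Position 8 ('e'): no match needed
  Position 9 ('b'): matches sub[3] = 'b'
All 4 characters matched => is a subsequence

1


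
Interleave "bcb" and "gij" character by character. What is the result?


Interleaving "bcb" and "gij":
  Position 0: 'b' from first, 'g' from second => "bg"
  Position 1: 'c' from first, 'i' from second => "ci"
  Position 2: 'b' from first, 'j' from second => "bj"
Result: bgcibj

bgcibj


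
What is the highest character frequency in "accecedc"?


Input: accecedc
Character counts:
  'a': 1
  'c': 4
  'd': 1
  'e': 2
Maximum frequency: 4

4


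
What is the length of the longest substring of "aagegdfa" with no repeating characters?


Input: "aagegdfa"
Sliding window (track last position of each char):
  Position 0 ('a'): window [0,0] length 1 -- new best
  Position 1 ('a'): repeat (last at 0), move window start to 1
  Position 1 ('a'): window [1,1] length 1
  Position 2 ('g'): window [1,2] length 2 -- new best
  Position 3 ('e'): window [1,3] length 3 -- new best
  Position 4 ('g'): repeat (last at 2), move window start to 3
  Position 4 ('g'): window [3,4] length 2
  Position 5 ('d'): window [3,5] length 3
  Position 6 ('f'): window [3,6] length 4 -- new best
  Position 7 ('a'): window [3,7] length 5 -- new best
Longest substring with no repeats: "egdfa" with length 5

5


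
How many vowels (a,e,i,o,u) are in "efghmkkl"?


Input: efghmkkl
Checking each character:
  'e' at position 0: vowel (running total: 1)
  'f' at position 1: consonant
  'g' at position 2: consonant
  'h' at position 3: consonant
  'm' at position 4: consonant
  'k' at position 5: consonant
  'k' at position 6: consonant
  'l' at position 7: consonant
Total vowels: 1

1


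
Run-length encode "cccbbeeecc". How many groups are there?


Input: cccbbeeecc
Scanning for consecutive runs:
  Group 1: 'c' x 3 (positions 0-2)
  Group 2: 'b' x 2 (positions 3-4)
  Group 3: 'e' x 3 (positions 5-7)
  Group 4: 'c' x 2 (positions 8-9)
Total groups: 4

4


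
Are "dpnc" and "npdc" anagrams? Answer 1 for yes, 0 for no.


Strings: "dpnc", "npdc"
Sorted first:  cdnp
Sorted second: cdnp
Sorted forms match => anagrams

1


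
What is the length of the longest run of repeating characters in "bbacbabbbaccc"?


Input: "bbacbabbbaccc"
Scanning for longest run:
  Position 1 ('b'): continues run of 'b', length=2
  Position 2 ('a'): new char, reset run to 1
  Position 3 ('c'): new char, reset run to 1
  Position 4 ('b'): new char, reset run to 1
  Position 5 ('a'): new char, reset run to 1
  Position 6 ('b'): new char, reset run to 1
  Position 7 ('b'): continues run of 'b', length=2
  Position 8 ('b'): continues run of 'b', length=3
  Position 9 ('a'): new char, reset run to 1
  Position 10 ('c'): new char, reset run to 1
  Position 11 ('c'): continues run of 'c', length=2
  Position 12 ('c'): continues run of 'c', length=3
Longest run: 'b' with length 3

3


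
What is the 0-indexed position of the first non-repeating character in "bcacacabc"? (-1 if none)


Input: bcacacabc
Character frequencies:
  'a': 3
  'b': 2
  'c': 4
Scanning left to right for freq == 1:
  Position 0 ('b'): freq=2, skip
  Position 1 ('c'): freq=4, skip
  Position 2 ('a'): freq=3, skip
  Position 3 ('c'): freq=4, skip
  Position 4 ('a'): freq=3, skip
  Position 5 ('c'): freq=4, skip
  Position 6 ('a'): freq=3, skip
  Position 7 ('b'): freq=2, skip
  Position 8 ('c'): freq=4, skip
  No unique character found => answer = -1

-1


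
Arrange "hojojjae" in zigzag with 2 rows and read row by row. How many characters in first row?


Zigzag "hojojjae" into 2 rows:
Placing characters:
  'h' => row 0
  'o' => row 1
  'j' => row 0
  'o' => row 1
  'j' => row 0
  'j' => row 1
  'a' => row 0
  'e' => row 1
Rows:
  Row 0: "hjja"
  Row 1: "ooje"
First row length: 4

4


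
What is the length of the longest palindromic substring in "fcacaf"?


Input: "fcacaf"
Checking substrings for palindromes:
  [1:4] "cac" (len 3) => palindrome
  [2:5] "aca" (len 3) => palindrome
Longest palindromic substring: "cac" with length 3

3


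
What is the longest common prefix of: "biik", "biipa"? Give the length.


Words: biik, biipa
  Position 0: all 'b' => match
  Position 1: all 'i' => match
  Position 2: all 'i' => match
  Position 3: ('k', 'p') => mismatch, stop
LCP = "bii" (length 3)

3


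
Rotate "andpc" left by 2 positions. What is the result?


Input: "andpc", rotate left by 2
First 2 characters: "an"
Remaining characters: "dpc"
Concatenate remaining + first: "dpc" + "an" = "dpcan"

dpcan


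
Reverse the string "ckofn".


Input: ckofn
Reading characters right to left:
  Position 4: 'n'
  Position 3: 'f'
  Position 2: 'o'
  Position 1: 'k'
  Position 0: 'c'
Reversed: nfokc

nfokc


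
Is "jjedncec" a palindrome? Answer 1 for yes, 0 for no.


Input: jjedncec
Reversed: cecndejj
  Compare pos 0 ('j') with pos 7 ('c'): MISMATCH
  Compare pos 1 ('j') with pos 6 ('e'): MISMATCH
  Compare pos 2 ('e') with pos 5 ('c'): MISMATCH
  Compare pos 3 ('d') with pos 4 ('n'): MISMATCH
Result: not a palindrome

0


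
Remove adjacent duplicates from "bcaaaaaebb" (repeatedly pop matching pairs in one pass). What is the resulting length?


Input: bcaaaaaebb
Stack-based adjacent duplicate removal:
  Read 'b': push. Stack: b
  Read 'c': push. Stack: bc
  Read 'a': push. Stack: bca
  Read 'a': matches stack top 'a' => pop. Stack: bc
  Read 'a': push. Stack: bca
  Read 'a': matches stack top 'a' => pop. Stack: bc
  Read 'a': push. Stack: bca
  Read 'e': push. Stack: bcae
  Read 'b': push. Stack: bcaeb
  Read 'b': matches stack top 'b' => pop. Stack: bcae
Final stack: "bcae" (length 4)

4


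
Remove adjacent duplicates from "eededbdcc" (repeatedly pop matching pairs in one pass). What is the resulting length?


Input: eededbdcc
Stack-based adjacent duplicate removal:
  Read 'e': push. Stack: e
  Read 'e': matches stack top 'e' => pop. Stack: (empty)
  Read 'd': push. Stack: d
  Read 'e': push. Stack: de
  Read 'd': push. Stack: ded
  Read 'b': push. Stack: dedb
  Read 'd': push. Stack: dedbd
  Read 'c': push. Stack: dedbdc
  Read 'c': matches stack top 'c' => pop. Stack: dedbd
Final stack: "dedbd" (length 5)

5


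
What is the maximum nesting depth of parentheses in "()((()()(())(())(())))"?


Input: "()((()()(())(())(())))"
Tracking depth:
  Position 0 '(': depth becomes 1
  Position 1 ')': depth becomes 0
  Position 2 '(': depth becomes 1
  Position 3 '(': depth becomes 2
  Position 4 '(': depth becomes 3
  Position 5 ')': depth becomes 2
  Position 6 '(': depth becomes 3
  Position 7 ')': depth becomes 2
  Position 8 '(': depth becomes 3
  Position 9 '(': depth becomes 4
  Position 10 ')': depth becomes 3
  Position 11 ')': depth becomes 2
  Position 12 '(': depth becomes 3
  Position 13 '(': depth becomes 4
  Position 14 ')': depth becomes 3
  Position 15 ')': depth becomes 2
  Position 16 '(': depth becomes 3
  Position 17 '(': depth becomes 4
  Position 18 ')': depth becomes 3
  Position 19 ')': depth becomes 2
  Position 20 ')': depth becomes 1
  Position 21 ')': depth becomes 0
Maximum depth reached: 4

4


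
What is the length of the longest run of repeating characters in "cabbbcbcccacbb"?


Input: "cabbbcbcccacbb"
Scanning for longest run:
  Position 1 ('a'): new char, reset run to 1
  Position 2 ('b'): new char, reset run to 1
  Position 3 ('b'): continues run of 'b', length=2
  Position 4 ('b'): continues run of 'b', length=3
  Position 5 ('c'): new char, reset run to 1
  Position 6 ('b'): new char, reset run to 1
  Position 7 ('c'): new char, reset run to 1
  Position 8 ('c'): continues run of 'c', length=2
  Position 9 ('c'): continues run of 'c', length=3
  Position 10 ('a'): new char, reset run to 1
  Position 11 ('c'): new char, reset run to 1
  Position 12 ('b'): new char, reset run to 1
  Position 13 ('b'): continues run of 'b', length=2
Longest run: 'b' with length 3

3


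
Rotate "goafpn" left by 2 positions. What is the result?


Input: "goafpn", rotate left by 2
First 2 characters: "go"
Remaining characters: "afpn"
Concatenate remaining + first: "afpn" + "go" = "afpngo"

afpngo


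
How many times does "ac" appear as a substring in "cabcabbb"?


Searching for "ac" in "cabcabbb"
Scanning each position:
  Position 0: "ca" => no
  Position 1: "ab" => no
  Position 2: "bc" => no
  Position 3: "ca" => no
  Position 4: "ab" => no
  Position 5: "bb" => no
  Position 6: "bb" => no
Total occurrences: 0

0


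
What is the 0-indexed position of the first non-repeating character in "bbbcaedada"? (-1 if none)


Input: bbbcaedada
Character frequencies:
  'a': 3
  'b': 3
  'c': 1
  'd': 2
  'e': 1
Scanning left to right for freq == 1:
  Position 0 ('b'): freq=3, skip
  Position 1 ('b'): freq=3, skip
  Position 2 ('b'): freq=3, skip
  Position 3 ('c'): unique! => answer = 3

3


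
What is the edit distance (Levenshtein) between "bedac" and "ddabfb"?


Computing edit distance: "bedac" -> "ddabfb"
DP table:
           d    d    a    b    f    b
      0    1    2    3    4    5    6
  b   1    1    2    3    3    4    5
  e   2    2    2    3    4    4    5
  d   3    2    2    3    4    5    5
  a   4    3    3    2    3    4    5
  c   5    4    4    3    3    4    5
Edit distance = dp[5][6] = 5

5


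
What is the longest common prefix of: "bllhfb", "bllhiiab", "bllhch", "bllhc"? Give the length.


Words: bllhfb, bllhiiab, bllhch, bllhc
  Position 0: all 'b' => match
  Position 1: all 'l' => match
  Position 2: all 'l' => match
  Position 3: all 'h' => match
  Position 4: ('f', 'i', 'c', 'c') => mismatch, stop
LCP = "bllh" (length 4)

4


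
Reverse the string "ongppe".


Input: ongppe
Reading characters right to left:
  Position 5: 'e'
  Position 4: 'p'
  Position 3: 'p'
  Position 2: 'g'
  Position 1: 'n'
  Position 0: 'o'
Reversed: eppgno

eppgno


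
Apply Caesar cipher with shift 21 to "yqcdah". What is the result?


Caesar cipher: shift "yqcdah" by 21
  'y' (pos 24) + 21 = pos 19 = 't'
  'q' (pos 16) + 21 = pos 11 = 'l'
  'c' (pos 2) + 21 = pos 23 = 'x'
  'd' (pos 3) + 21 = pos 24 = 'y'
  'a' (pos 0) + 21 = pos 21 = 'v'
  'h' (pos 7) + 21 = pos 2 = 'c'
Result: tlxyvc

tlxyvc


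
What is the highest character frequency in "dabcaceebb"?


Input: dabcaceebb
Character counts:
  'a': 2
  'b': 3
  'c': 2
  'd': 1
  'e': 2
Maximum frequency: 3

3


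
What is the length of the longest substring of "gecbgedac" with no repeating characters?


Input: "gecbgedac"
Sliding window (track last position of each char):
  Position 0 ('g'): window [0,0] length 1 -- new best
  Position 1 ('e'): window [0,1] length 2 -- new best
  Position 2 ('c'): window [0,2] length 3 -- new best
  Position 3 ('b'): window [0,3] length 4 -- new best
  Position 4 ('g'): repeat (last at 0), move window start to 1
  Position 4 ('g'): window [1,4] length 4
  Position 5 ('e'): repeat (last at 1), move window start to 2
  Position 5 ('e'): window [2,5] length 4
  Position 6 ('d'): window [2,6] length 5 -- new best
  Position 7 ('a'): window [2,7] length 6 -- new best
  Position 8 ('c'): repeat (last at 2), move window start to 3
  Position 8 ('c'): window [3,8] length 6
Longest substring with no repeats: "cbgeda" with length 6

6


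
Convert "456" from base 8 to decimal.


Input: "456" in base 8
Positional expansion:
  Digit '4' (value 4) x 8^2 = 256
  Digit '5' (value 5) x 8^1 = 40
  Digit '6' (value 6) x 8^0 = 6
Sum = 302

302


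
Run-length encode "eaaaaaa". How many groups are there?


Input: eaaaaaa
Scanning for consecutive runs:
  Group 1: 'e' x 1 (positions 0-0)
  Group 2: 'a' x 6 (positions 1-6)
Total groups: 2

2


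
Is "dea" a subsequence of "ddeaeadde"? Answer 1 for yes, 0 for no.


Check if "dea" is a subsequence of "ddeaeadde"
Greedy scan:
  Position 0 ('d'): matches sub[0] = 'd'
  Position 1 ('d'): no match needed
  Position 2 ('e'): matches sub[1] = 'e'
  Position 3 ('a'): matches sub[2] = 'a'
  Position 4 ('e'): no match needed
  Position 5 ('a'): no match needed
  Position 6 ('d'): no match needed
  Position 7 ('d'): no match needed
  Position 8 ('e'): no match needed
All 3 characters matched => is a subsequence

1


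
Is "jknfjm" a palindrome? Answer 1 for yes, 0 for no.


Input: jknfjm
Reversed: mjfnkj
  Compare pos 0 ('j') with pos 5 ('m'): MISMATCH
  Compare pos 1 ('k') with pos 4 ('j'): MISMATCH
  Compare pos 2 ('n') with pos 3 ('f'): MISMATCH
Result: not a palindrome

0


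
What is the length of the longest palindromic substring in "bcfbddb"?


Input: "bcfbddb"
Checking substrings for palindromes:
  [3:7] "bddb" (len 4) => palindrome
  [4:6] "dd" (len 2) => palindrome
Longest palindromic substring: "bddb" with length 4

4


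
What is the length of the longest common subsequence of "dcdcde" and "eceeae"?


LCS of "dcdcde" and "eceeae"
DP table:
           e    c    e    e    a    e
      0    0    0    0    0    0    0
  d   0    0    0    0    0    0    0
  c   0    0    1    1    1    1    1
  d   0    0    1    1    1    1    1
  c   0    0    1    1    1    1    1
  d   0    0    1    1    1    1    1
  e   0    1    1    2    2    2    2
LCS length = dp[6][6] = 2

2


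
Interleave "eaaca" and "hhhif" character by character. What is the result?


Interleaving "eaaca" and "hhhif":
  Position 0: 'e' from first, 'h' from second => "eh"
  Position 1: 'a' from first, 'h' from second => "ah"
  Position 2: 'a' from first, 'h' from second => "ah"
  Position 3: 'c' from first, 'i' from second => "ci"
  Position 4: 'a' from first, 'f' from second => "af"
Result: ehahahciaf

ehahahciaf


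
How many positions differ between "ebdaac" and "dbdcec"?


Comparing "ebdaac" and "dbdcec" position by position:
  Position 0: 'e' vs 'd' => DIFFER
  Position 1: 'b' vs 'b' => same
  Position 2: 'd' vs 'd' => same
  Position 3: 'a' vs 'c' => DIFFER
  Position 4: 'a' vs 'e' => DIFFER
  Position 5: 'c' vs 'c' => same
Positions that differ: 3

3


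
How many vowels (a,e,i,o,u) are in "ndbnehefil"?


Input: ndbnehefil
Checking each character:
  'n' at position 0: consonant
  'd' at position 1: consonant
  'b' at position 2: consonant
  'n' at position 3: consonant
  'e' at position 4: vowel (running total: 1)
  'h' at position 5: consonant
  'e' at position 6: vowel (running total: 2)
  'f' at position 7: consonant
  'i' at position 8: vowel (running total: 3)
  'l' at position 9: consonant
Total vowels: 3

3


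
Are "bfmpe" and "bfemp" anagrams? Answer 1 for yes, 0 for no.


Strings: "bfmpe", "bfemp"
Sorted first:  befmp
Sorted second: befmp
Sorted forms match => anagrams

1


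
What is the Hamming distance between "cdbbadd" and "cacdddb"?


Comparing "cdbbadd" and "cacdddb" position by position:
  Position 0: 'c' vs 'c' => same
  Position 1: 'd' vs 'a' => differ
  Position 2: 'b' vs 'c' => differ
  Position 3: 'b' vs 'd' => differ
  Position 4: 'a' vs 'd' => differ
  Position 5: 'd' vs 'd' => same
  Position 6: 'd' vs 'b' => differ
Total differences (Hamming distance): 5

5


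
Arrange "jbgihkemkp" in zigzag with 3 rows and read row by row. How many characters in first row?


Zigzag "jbgihkemkp" into 3 rows:
Placing characters:
  'j' => row 0
  'b' => row 1
  'g' => row 2
  'i' => row 1
  'h' => row 0
  'k' => row 1
  'e' => row 2
  'm' => row 1
  'k' => row 0
  'p' => row 1
Rows:
  Row 0: "jhk"
  Row 1: "bikmp"
  Row 2: "ge"
First row length: 3

3


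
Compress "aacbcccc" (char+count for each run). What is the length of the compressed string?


Input: aacbcccc
Runs:
  'a' x 2 => "a2"
  'c' x 1 => "c1"
  'b' x 1 => "b1"
  'c' x 4 => "c4"
Compressed: "a2c1b1c4"
Compressed length: 8

8


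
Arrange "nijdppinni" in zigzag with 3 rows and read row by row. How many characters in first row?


Zigzag "nijdppinni" into 3 rows:
Placing characters:
  'n' => row 0
  'i' => row 1
  'j' => row 2
  'd' => row 1
  'p' => row 0
  'p' => row 1
  'i' => row 2
  'n' => row 1
  'n' => row 0
  'i' => row 1
Rows:
  Row 0: "npn"
  Row 1: "idpni"
  Row 2: "ji"
First row length: 3

3


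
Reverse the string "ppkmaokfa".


Input: ppkmaokfa
Reading characters right to left:
  Position 8: 'a'
  Position 7: 'f'
  Position 6: 'k'
  Position 5: 'o'
  Position 4: 'a'
  Position 3: 'm'
  Position 2: 'k'
  Position 1: 'p'
  Position 0: 'p'
Reversed: afkoamkpp

afkoamkpp


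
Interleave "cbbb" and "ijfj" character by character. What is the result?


Interleaving "cbbb" and "ijfj":
  Position 0: 'c' from first, 'i' from second => "ci"
  Position 1: 'b' from first, 'j' from second => "bj"
  Position 2: 'b' from first, 'f' from second => "bf"
  Position 3: 'b' from first, 'j' from second => "bj"
Result: cibjbfbj

cibjbfbj


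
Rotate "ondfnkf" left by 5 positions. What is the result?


Input: "ondfnkf", rotate left by 5
First 5 characters: "ondfn"
Remaining characters: "kf"
Concatenate remaining + first: "kf" + "ondfn" = "kfondfn"

kfondfn


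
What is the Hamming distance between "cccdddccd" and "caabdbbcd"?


Comparing "cccdddccd" and "caabdbbcd" position by position:
  Position 0: 'c' vs 'c' => same
  Position 1: 'c' vs 'a' => differ
  Position 2: 'c' vs 'a' => differ
  Position 3: 'd' vs 'b' => differ
  Position 4: 'd' vs 'd' => same
  Position 5: 'd' vs 'b' => differ
  Position 6: 'c' vs 'b' => differ
  Position 7: 'c' vs 'c' => same
  Position 8: 'd' vs 'd' => same
Total differences (Hamming distance): 5

5


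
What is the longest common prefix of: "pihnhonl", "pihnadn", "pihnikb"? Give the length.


Words: pihnhonl, pihnadn, pihnikb
  Position 0: all 'p' => match
  Position 1: all 'i' => match
  Position 2: all 'h' => match
  Position 3: all 'n' => match
  Position 4: ('h', 'a', 'i') => mismatch, stop
LCP = "pihn" (length 4)

4


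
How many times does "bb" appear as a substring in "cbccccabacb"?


Searching for "bb" in "cbccccabacb"
Scanning each position:
  Position 0: "cb" => no
  Position 1: "bc" => no
  Position 2: "cc" => no
  Position 3: "cc" => no
  Position 4: "cc" => no
  Position 5: "ca" => no
  Position 6: "ab" => no
  Position 7: "ba" => no
  Position 8: "ac" => no
  Position 9: "cb" => no
Total occurrences: 0

0


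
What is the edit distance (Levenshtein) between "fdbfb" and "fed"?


Computing edit distance: "fdbfb" -> "fed"
DP table:
           f    e    d
      0    1    2    3
  f   1    0    1    2
  d   2    1    1    1
  b   3    2    2    2
  f   4    3    3    3
  b   5    4    4    4
Edit distance = dp[5][3] = 4

4


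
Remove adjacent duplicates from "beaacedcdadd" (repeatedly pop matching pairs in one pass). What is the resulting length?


Input: beaacedcdadd
Stack-based adjacent duplicate removal:
  Read 'b': push. Stack: b
  Read 'e': push. Stack: be
  Read 'a': push. Stack: bea
  Read 'a': matches stack top 'a' => pop. Stack: be
  Read 'c': push. Stack: bec
  Read 'e': push. Stack: bece
  Read 'd': push. Stack: beced
  Read 'c': push. Stack: becedc
  Read 'd': push. Stack: becedcd
  Read 'a': push. Stack: becedcda
  Read 'd': push. Stack: becedcdad
  Read 'd': matches stack top 'd' => pop. Stack: becedcda
Final stack: "becedcda" (length 8)

8


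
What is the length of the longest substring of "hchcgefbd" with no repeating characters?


Input: "hchcgefbd"
Sliding window (track last position of each char):
  Position 0 ('h'): window [0,0] length 1 -- new best
  Position 1 ('c'): window [0,1] length 2 -- new best
  Position 2 ('h'): repeat (last at 0), move window start to 1
  Position 2 ('h'): window [1,2] length 2
  Position 3 ('c'): repeat (last at 1), move window start to 2
  Position 3 ('c'): window [2,3] length 2
  Position 4 ('g'): window [2,4] length 3 -- new best
  Position 5 ('e'): window [2,5] length 4 -- new best
  Position 6 ('f'): window [2,6] length 5 -- new best
  Position 7 ('b'): window [2,7] length 6 -- new best
  Position 8 ('d'): window [2,8] length 7 -- new best
Longest substring with no repeats: "hcgefbd" with length 7

7


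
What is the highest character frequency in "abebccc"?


Input: abebccc
Character counts:
  'a': 1
  'b': 2
  'c': 3
  'e': 1
Maximum frequency: 3

3


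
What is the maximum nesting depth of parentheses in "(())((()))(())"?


Input: "(())((()))(())"
Tracking depth:
  Position 0 '(': depth becomes 1
  Position 1 '(': depth becomes 2
  Position 2 ')': depth becomes 1
  Position 3 ')': depth becomes 0
  Position 4 '(': depth becomes 1
  Position 5 '(': depth becomes 2
  Position 6 '(': depth becomes 3
  Position 7 ')': depth becomes 2
  Position 8 ')': depth becomes 1
  Position 9 ')': depth becomes 0
  Position 10 '(': depth becomes 1
  Position 11 '(': depth becomes 2
  Position 12 ')': depth becomes 1
  Position 13 ')': depth becomes 0
Maximum depth reached: 3

3


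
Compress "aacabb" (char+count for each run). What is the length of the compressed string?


Input: aacabb
Runs:
  'a' x 2 => "a2"
  'c' x 1 => "c1"
  'a' x 1 => "a1"
  'b' x 2 => "b2"
Compressed: "a2c1a1b2"
Compressed length: 8

8


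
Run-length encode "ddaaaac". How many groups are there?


Input: ddaaaac
Scanning for consecutive runs:
  Group 1: 'd' x 2 (positions 0-1)
  Group 2: 'a' x 4 (positions 2-5)
  Group 3: 'c' x 1 (positions 6-6)
Total groups: 3

3


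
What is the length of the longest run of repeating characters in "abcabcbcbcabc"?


Input: "abcabcbcbcabc"
Scanning for longest run:
  Position 1 ('b'): new char, reset run to 1
  Position 2 ('c'): new char, reset run to 1
  Position 3 ('a'): new char, reset run to 1
  Position 4 ('b'): new char, reset run to 1
  Position 5 ('c'): new char, reset run to 1
  Position 6 ('b'): new char, reset run to 1
  Position 7 ('c'): new char, reset run to 1
  Position 8 ('b'): new char, reset run to 1
  Position 9 ('c'): new char, reset run to 1
  Position 10 ('a'): new char, reset run to 1
  Position 11 ('b'): new char, reset run to 1
  Position 12 ('c'): new char, reset run to 1
Longest run: 'a' with length 1

1


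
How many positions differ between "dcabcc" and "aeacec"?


Comparing "dcabcc" and "aeacec" position by position:
  Position 0: 'd' vs 'a' => DIFFER
  Position 1: 'c' vs 'e' => DIFFER
  Position 2: 'a' vs 'a' => same
  Position 3: 'b' vs 'c' => DIFFER
  Position 4: 'c' vs 'e' => DIFFER
  Position 5: 'c' vs 'c' => same
Positions that differ: 4

4


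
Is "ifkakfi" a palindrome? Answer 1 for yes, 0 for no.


Input: ifkakfi
Reversed: ifkakfi
  Compare pos 0 ('i') with pos 6 ('i'): match
  Compare pos 1 ('f') with pos 5 ('f'): match
  Compare pos 2 ('k') with pos 4 ('k'): match
Result: palindrome

1


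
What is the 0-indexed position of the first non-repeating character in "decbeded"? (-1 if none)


Input: decbeded
Character frequencies:
  'b': 1
  'c': 1
  'd': 3
  'e': 3
Scanning left to right for freq == 1:
  Position 0 ('d'): freq=3, skip
  Position 1 ('e'): freq=3, skip
  Position 2 ('c'): unique! => answer = 2

2


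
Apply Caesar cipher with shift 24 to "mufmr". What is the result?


Caesar cipher: shift "mufmr" by 24
  'm' (pos 12) + 24 = pos 10 = 'k'
  'u' (pos 20) + 24 = pos 18 = 's'
  'f' (pos 5) + 24 = pos 3 = 'd'
  'm' (pos 12) + 24 = pos 10 = 'k'
  'r' (pos 17) + 24 = pos 15 = 'p'
Result: ksdkp

ksdkp


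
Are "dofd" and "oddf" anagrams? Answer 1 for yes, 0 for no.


Strings: "dofd", "oddf"
Sorted first:  ddfo
Sorted second: ddfo
Sorted forms match => anagrams

1


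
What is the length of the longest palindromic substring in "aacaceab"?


Input: "aacaceab"
Checking substrings for palindromes:
  [1:4] "aca" (len 3) => palindrome
  [2:5] "cac" (len 3) => palindrome
  [0:2] "aa" (len 2) => palindrome
Longest palindromic substring: "aca" with length 3

3


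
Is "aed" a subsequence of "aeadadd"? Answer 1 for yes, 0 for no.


Check if "aed" is a subsequence of "aeadadd"
Greedy scan:
  Position 0 ('a'): matches sub[0] = 'a'
  Position 1 ('e'): matches sub[1] = 'e'
  Position 2 ('a'): no match needed
  Position 3 ('d'): matches sub[2] = 'd'
  Position 4 ('a'): no match needed
  Position 5 ('d'): no match needed
  Position 6 ('d'): no match needed
All 3 characters matched => is a subsequence

1


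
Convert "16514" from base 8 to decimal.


Input: "16514" in base 8
Positional expansion:
  Digit '1' (value 1) x 8^4 = 4096
  Digit '6' (value 6) x 8^3 = 3072
  Digit '5' (value 5) x 8^2 = 320
  Digit '1' (value 1) x 8^1 = 8
  Digit '4' (value 4) x 8^0 = 4
Sum = 7500

7500


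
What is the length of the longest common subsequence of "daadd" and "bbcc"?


LCS of "daadd" and "bbcc"
DP table:
           b    b    c    c
      0    0    0    0    0
  d   0    0    0    0    0
  a   0    0    0    0    0
  a   0    0    0    0    0
  d   0    0    0    0    0
  d   0    0    0    0    0
LCS length = dp[5][4] = 0

0


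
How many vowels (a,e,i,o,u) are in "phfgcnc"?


Input: phfgcnc
Checking each character:
  'p' at position 0: consonant
  'h' at position 1: consonant
  'f' at position 2: consonant
  'g' at position 3: consonant
  'c' at position 4: consonant
  'n' at position 5: consonant
  'c' at position 6: consonant
Total vowels: 0

0


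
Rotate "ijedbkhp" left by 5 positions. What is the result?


Input: "ijedbkhp", rotate left by 5
First 5 characters: "ijedb"
Remaining characters: "khp"
Concatenate remaining + first: "khp" + "ijedb" = "khpijedb"

khpijedb


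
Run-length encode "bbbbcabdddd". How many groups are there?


Input: bbbbcabdddd
Scanning for consecutive runs:
  Group 1: 'b' x 4 (positions 0-3)
  Group 2: 'c' x 1 (positions 4-4)
  Group 3: 'a' x 1 (positions 5-5)
  Group 4: 'b' x 1 (positions 6-6)
  Group 5: 'd' x 4 (positions 7-10)
Total groups: 5

5


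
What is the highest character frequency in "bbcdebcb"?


Input: bbcdebcb
Character counts:
  'b': 4
  'c': 2
  'd': 1
  'e': 1
Maximum frequency: 4

4


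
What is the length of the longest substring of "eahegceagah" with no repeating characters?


Input: "eahegceagah"
Sliding window (track last position of each char):
  Position 0 ('e'): window [0,0] length 1 -- new best
  Position 1 ('a'): window [0,1] length 2 -- new best
  Position 2 ('h'): window [0,2] length 3 -- new best
  Position 3 ('e'): repeat (last at 0), move window start to 1
  Position 3 ('e'): window [1,3] length 3
  Position 4 ('g'): window [1,4] length 4 -- new best
  Position 5 ('c'): window [1,5] length 5 -- new best
  Position 6 ('e'): repeat (last at 3), move window start to 4
  Position 6 ('e'): window [4,6] length 3
  Position 7 ('a'): window [4,7] length 4
  Position 8 ('g'): repeat (last at 4), move window start to 5
  Position 8 ('g'): window [5,8] length 4
  Position 9 ('a'): repeat (last at 7), move window start to 8
  Position 9 ('a'): window [8,9] length 2
  Position 10 ('h'): window [8,10] length 3
Longest substring with no repeats: "ahegc" with length 5

5


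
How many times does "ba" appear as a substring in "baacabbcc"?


Searching for "ba" in "baacabbcc"
Scanning each position:
  Position 0: "ba" => MATCH
  Position 1: "aa" => no
  Position 2: "ac" => no
  Position 3: "ca" => no
  Position 4: "ab" => no
  Position 5: "bb" => no
  Position 6: "bc" => no
  Position 7: "cc" => no
Total occurrences: 1

1


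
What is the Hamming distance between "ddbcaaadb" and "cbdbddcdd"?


Comparing "ddbcaaadb" and "cbdbddcdd" position by position:
  Position 0: 'd' vs 'c' => differ
  Position 1: 'd' vs 'b' => differ
  Position 2: 'b' vs 'd' => differ
  Position 3: 'c' vs 'b' => differ
  Position 4: 'a' vs 'd' => differ
  Position 5: 'a' vs 'd' => differ
  Position 6: 'a' vs 'c' => differ
  Position 7: 'd' vs 'd' => same
  Position 8: 'b' vs 'd' => differ
Total differences (Hamming distance): 8

8


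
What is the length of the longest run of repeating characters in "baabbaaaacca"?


Input: "baabbaaaacca"
Scanning for longest run:
  Position 1 ('a'): new char, reset run to 1
  Position 2 ('a'): continues run of 'a', length=2
  Position 3 ('b'): new char, reset run to 1
  Position 4 ('b'): continues run of 'b', length=2
  Position 5 ('a'): new char, reset run to 1
  Position 6 ('a'): continues run of 'a', length=2
  Position 7 ('a'): continues run of 'a', length=3
  Position 8 ('a'): continues run of 'a', length=4
  Position 9 ('c'): new char, reset run to 1
  Position 10 ('c'): continues run of 'c', length=2
  Position 11 ('a'): new char, reset run to 1
Longest run: 'a' with length 4

4


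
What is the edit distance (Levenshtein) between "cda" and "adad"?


Computing edit distance: "cda" -> "adad"
DP table:
           a    d    a    d
      0    1    2    3    4
  c   1    1    2    3    4
  d   2    2    1    2    3
  a   3    2    2    1    2
Edit distance = dp[3][4] = 2

2


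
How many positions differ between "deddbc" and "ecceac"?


Comparing "deddbc" and "ecceac" position by position:
  Position 0: 'd' vs 'e' => DIFFER
  Position 1: 'e' vs 'c' => DIFFER
  Position 2: 'd' vs 'c' => DIFFER
  Position 3: 'd' vs 'e' => DIFFER
  Position 4: 'b' vs 'a' => DIFFER
  Position 5: 'c' vs 'c' => same
Positions that differ: 5

5


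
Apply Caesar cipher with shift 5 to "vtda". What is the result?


Caesar cipher: shift "vtda" by 5
  'v' (pos 21) + 5 = pos 0 = 'a'
  't' (pos 19) + 5 = pos 24 = 'y'
  'd' (pos 3) + 5 = pos 8 = 'i'
  'a' (pos 0) + 5 = pos 5 = 'f'
Result: ayif

ayif


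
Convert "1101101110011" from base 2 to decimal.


Input: "1101101110011" in base 2
Positional expansion:
  Digit '1' (value 1) x 2^12 = 4096
  Digit '1' (value 1) x 2^11 = 2048
  Digit '0' (value 0) x 2^10 = 0
  Digit '1' (value 1) x 2^9 = 512
  Digit '1' (value 1) x 2^8 = 256
  Digit '0' (value 0) x 2^7 = 0
  Digit '1' (value 1) x 2^6 = 64
  Digit '1' (value 1) x 2^5 = 32
  Digit '1' (value 1) x 2^4 = 16
  Digit '0' (value 0) x 2^3 = 0
  Digit '0' (value 0) x 2^2 = 0
  Digit '1' (value 1) x 2^1 = 2
  Digit '1' (value 1) x 2^0 = 1
Sum = 7027

7027


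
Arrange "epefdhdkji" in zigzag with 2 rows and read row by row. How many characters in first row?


Zigzag "epefdhdkji" into 2 rows:
Placing characters:
  'e' => row 0
  'p' => row 1
  'e' => row 0
  'f' => row 1
  'd' => row 0
  'h' => row 1
  'd' => row 0
  'k' => row 1
  'j' => row 0
  'i' => row 1
Rows:
  Row 0: "eeddj"
  Row 1: "pfhki"
First row length: 5

5


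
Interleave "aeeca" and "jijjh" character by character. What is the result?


Interleaving "aeeca" and "jijjh":
  Position 0: 'a' from first, 'j' from second => "aj"
  Position 1: 'e' from first, 'i' from second => "ei"
  Position 2: 'e' from first, 'j' from second => "ej"
  Position 3: 'c' from first, 'j' from second => "cj"
  Position 4: 'a' from first, 'h' from second => "ah"
Result: ajeiejcjah

ajeiejcjah


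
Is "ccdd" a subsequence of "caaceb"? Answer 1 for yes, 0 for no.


Check if "ccdd" is a subsequence of "caaceb"
Greedy scan:
  Position 0 ('c'): matches sub[0] = 'c'
  Position 1 ('a'): no match needed
  Position 2 ('a'): no match needed
  Position 3 ('c'): matches sub[1] = 'c'
  Position 4 ('e'): no match needed
  Position 5 ('b'): no match needed
Only matched 2/4 characters => not a subsequence

0


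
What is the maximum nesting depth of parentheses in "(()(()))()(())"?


Input: "(()(()))()(())"
Tracking depth:
  Position 0 '(': depth becomes 1
  Position 1 '(': depth becomes 2
  Position 2 ')': depth becomes 1
  Position 3 '(': depth becomes 2
  Position 4 '(': depth becomes 3
  Position 5 ')': depth becomes 2
  Position 6 ')': depth becomes 1
  Position 7 ')': depth becomes 0
  Position 8 '(': depth becomes 1
  Position 9 ')': depth becomes 0
  Position 10 '(': depth becomes 1
  Position 11 '(': depth becomes 2
  Position 12 ')': depth becomes 1
  Position 13 ')': depth becomes 0
Maximum depth reached: 3

3


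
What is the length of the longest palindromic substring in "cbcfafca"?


Input: "cbcfafca"
Checking substrings for palindromes:
  [2:7] "cfafc" (len 5) => palindrome
  [0:3] "cbc" (len 3) => palindrome
  [3:6] "faf" (len 3) => palindrome
Longest palindromic substring: "cfafc" with length 5

5


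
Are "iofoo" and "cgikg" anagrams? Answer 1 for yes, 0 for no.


Strings: "iofoo", "cgikg"
Sorted first:  fiooo
Sorted second: cggik
Differ at position 0: 'f' vs 'c' => not anagrams

0


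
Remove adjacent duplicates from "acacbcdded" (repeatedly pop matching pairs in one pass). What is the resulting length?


Input: acacbcdded
Stack-based adjacent duplicate removal:
  Read 'a': push. Stack: a
  Read 'c': push. Stack: ac
  Read 'a': push. Stack: aca
  Read 'c': push. Stack: acac
  Read 'b': push. Stack: acacb
  Read 'c': push. Stack: acacbc
  Read 'd': push. Stack: acacbcd
  Read 'd': matches stack top 'd' => pop. Stack: acacbc
  Read 'e': push. Stack: acacbce
  Read 'd': push. Stack: acacbced
Final stack: "acacbced" (length 8)

8


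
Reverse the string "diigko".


Input: diigko
Reading characters right to left:
  Position 5: 'o'
  Position 4: 'k'
  Position 3: 'g'
  Position 2: 'i'
  Position 1: 'i'
  Position 0: 'd'
Reversed: okgiid

okgiid


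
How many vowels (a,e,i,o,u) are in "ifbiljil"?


Input: ifbiljil
Checking each character:
  'i' at position 0: vowel (running total: 1)
  'f' at position 1: consonant
  'b' at position 2: consonant
  'i' at position 3: vowel (running total: 2)
  'l' at position 4: consonant
  'j' at position 5: consonant
  'i' at position 6: vowel (running total: 3)
  'l' at position 7: consonant
Total vowels: 3

3


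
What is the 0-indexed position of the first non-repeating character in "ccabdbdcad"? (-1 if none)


Input: ccabdbdcad
Character frequencies:
  'a': 2
  'b': 2
  'c': 3
  'd': 3
Scanning left to right for freq == 1:
  Position 0 ('c'): freq=3, skip
  Position 1 ('c'): freq=3, skip
  Position 2 ('a'): freq=2, skip
  Position 3 ('b'): freq=2, skip
  Position 4 ('d'): freq=3, skip
  Position 5 ('b'): freq=2, skip
  Position 6 ('d'): freq=3, skip
  Position 7 ('c'): freq=3, skip
  Position 8 ('a'): freq=2, skip
  Position 9 ('d'): freq=3, skip
  No unique character found => answer = -1

-1


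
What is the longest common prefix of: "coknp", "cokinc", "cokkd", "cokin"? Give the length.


Words: coknp, cokinc, cokkd, cokin
  Position 0: all 'c' => match
  Position 1: all 'o' => match
  Position 2: all 'k' => match
  Position 3: ('n', 'i', 'k', 'i') => mismatch, stop
LCP = "cok" (length 3)

3


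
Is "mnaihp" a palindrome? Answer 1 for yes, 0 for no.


Input: mnaihp
Reversed: phianm
  Compare pos 0 ('m') with pos 5 ('p'): MISMATCH
  Compare pos 1 ('n') with pos 4 ('h'): MISMATCH
  Compare pos 2 ('a') with pos 3 ('i'): MISMATCH
Result: not a palindrome

0


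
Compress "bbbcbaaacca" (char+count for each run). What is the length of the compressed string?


Input: bbbcbaaacca
Runs:
  'b' x 3 => "b3"
  'c' x 1 => "c1"
  'b' x 1 => "b1"
  'a' x 3 => "a3"
  'c' x 2 => "c2"
  'a' x 1 => "a1"
Compressed: "b3c1b1a3c2a1"
Compressed length: 12

12


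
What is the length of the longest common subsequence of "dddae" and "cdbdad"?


LCS of "dddae" and "cdbdad"
DP table:
           c    d    b    d    a    d
      0    0    0    0    0    0    0
  d   0    0    1    1    1    1    1
  d   0    0    1    1    2    2    2
  d   0    0    1    1    2    2    3
  a   0    0    1    1    2    3    3
  e   0    0    1    1    2    3    3
LCS length = dp[5][6] = 3

3


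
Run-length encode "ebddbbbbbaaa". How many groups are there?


Input: ebddbbbbbaaa
Scanning for consecutive runs:
  Group 1: 'e' x 1 (positions 0-0)
  Group 2: 'b' x 1 (positions 1-1)
  Group 3: 'd' x 2 (positions 2-3)
  Group 4: 'b' x 5 (positions 4-8)
  Group 5: 'a' x 3 (positions 9-11)
Total groups: 5

5


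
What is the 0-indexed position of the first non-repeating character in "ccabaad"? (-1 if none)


Input: ccabaad
Character frequencies:
  'a': 3
  'b': 1
  'c': 2
  'd': 1
Scanning left to right for freq == 1:
  Position 0 ('c'): freq=2, skip
  Position 1 ('c'): freq=2, skip
  Position 2 ('a'): freq=3, skip
  Position 3 ('b'): unique! => answer = 3

3
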